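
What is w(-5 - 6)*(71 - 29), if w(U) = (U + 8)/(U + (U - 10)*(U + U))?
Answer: -126/451 ≈ -0.27938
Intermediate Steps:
w(U) = (8 + U)/(U + 2*U*(-10 + U)) (w(U) = (8 + U)/(U + (-10 + U)*(2*U)) = (8 + U)/(U + 2*U*(-10 + U)))
w(-5 - 6)*(71 - 29) = ((8 + (-5 - 6))/((-5 - 6)*(-19 + 2*(-5 - 6))))*(71 - 29) = ((8 - 11)/((-11)*(-19 + 2*(-11))))*42 = -1/11*(-3)/(-19 - 22)*42 = -1/11*(-3)/(-41)*42 = -1/11*(-1/41)*(-3)*42 = -3/451*42 = -126/451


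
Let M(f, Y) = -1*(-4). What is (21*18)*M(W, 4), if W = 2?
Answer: 1512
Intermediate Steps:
M(f, Y) = 4
(21*18)*M(W, 4) = (21*18)*4 = 378*4 = 1512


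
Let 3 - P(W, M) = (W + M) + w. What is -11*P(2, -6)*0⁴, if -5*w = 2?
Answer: 0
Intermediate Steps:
w = -⅖ (w = -⅕*2 = -⅖ ≈ -0.40000)
P(W, M) = 17/5 - M - W (P(W, M) = 3 - ((W + M) - ⅖) = 3 - ((M + W) - ⅖) = 3 - (-⅖ + M + W) = 3 + (⅖ - M - W) = 17/5 - M - W)
-11*P(2, -6)*0⁴ = -11*(17/5 - 1*(-6) - 1*2)*0⁴ = -11*(17/5 + 6 - 2)*0 = -11*37/5*0 = -407/5*0 = 0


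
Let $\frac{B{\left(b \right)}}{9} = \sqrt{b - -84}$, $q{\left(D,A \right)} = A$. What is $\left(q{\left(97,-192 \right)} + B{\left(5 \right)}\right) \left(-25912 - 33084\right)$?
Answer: $11327232 - 530964 \sqrt{89} \approx 6.3181 \cdot 10^{6}$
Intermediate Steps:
$B{\left(b \right)} = 9 \sqrt{84 + b}$ ($B{\left(b \right)} = 9 \sqrt{b - -84} = 9 \sqrt{b + 84} = 9 \sqrt{84 + b}$)
$\left(q{\left(97,-192 \right)} + B{\left(5 \right)}\right) \left(-25912 - 33084\right) = \left(-192 + 9 \sqrt{84 + 5}\right) \left(-25912 - 33084\right) = \left(-192 + 9 \sqrt{89}\right) \left(-58996\right) = 11327232 - 530964 \sqrt{89}$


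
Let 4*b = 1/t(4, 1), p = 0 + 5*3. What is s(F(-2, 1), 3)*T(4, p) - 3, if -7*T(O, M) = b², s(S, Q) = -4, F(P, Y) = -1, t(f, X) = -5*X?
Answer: -2099/700 ≈ -2.9986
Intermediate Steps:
p = 15 (p = 0 + 15 = 15)
b = -1/20 (b = 1/(4*((-5*1))) = (¼)/(-5) = (¼)*(-⅕) = -1/20 ≈ -0.050000)
T(O, M) = -1/2800 (T(O, M) = -(-1/20)²/7 = -⅐*1/400 = -1/2800)
s(F(-2, 1), 3)*T(4, p) - 3 = -4*(-1/2800) - 3 = 1/700 - 3 = -2099/700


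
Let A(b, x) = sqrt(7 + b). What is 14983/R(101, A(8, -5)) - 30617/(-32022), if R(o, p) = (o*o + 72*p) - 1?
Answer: 11217812899/4623720624 - 14983*sqrt(15)/1443920 ≈ 2.3860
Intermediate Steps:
R(o, p) = -1 + o**2 + 72*p (R(o, p) = (o**2 + 72*p) - 1 = -1 + o**2 + 72*p)
14983/R(101, A(8, -5)) - 30617/(-32022) = 14983/(-1 + 101**2 + 72*sqrt(7 + 8)) - 30617/(-32022) = 14983/(-1 + 10201 + 72*sqrt(15)) - 30617*(-1/32022) = 14983/(10200 + 72*sqrt(15)) + 30617/32022 = 30617/32022 + 14983/(10200 + 72*sqrt(15))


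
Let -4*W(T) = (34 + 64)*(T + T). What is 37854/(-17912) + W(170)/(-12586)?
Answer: -11686553/8051444 ≈ -1.4515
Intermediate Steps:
W(T) = -49*T (W(T) = -(34 + 64)*(T + T)/4 = -49*2*T/2 = -49*T)
37854/(-17912) + W(170)/(-12586) = 37854/(-17912) - 49*170/(-12586) = 37854*(-1/17912) - 8330*(-1/12586) = -18927/8956 + 595/899 = -11686553/8051444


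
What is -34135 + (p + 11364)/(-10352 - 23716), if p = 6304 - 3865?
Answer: -387641661/11356 ≈ -34135.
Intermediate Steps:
p = 2439
-34135 + (p + 11364)/(-10352 - 23716) = -34135 + (2439 + 11364)/(-10352 - 23716) = -34135 + 13803/(-34068) = -34135 + 13803*(-1/34068) = -34135 - 4601/11356 = -387641661/11356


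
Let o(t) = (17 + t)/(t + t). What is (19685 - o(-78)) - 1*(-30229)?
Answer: 7786523/156 ≈ 49914.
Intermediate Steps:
o(t) = (17 + t)/(2*t) (o(t) = (17 + t)/((2*t)) = (17 + t)*(1/(2*t)) = (17 + t)/(2*t))
(19685 - o(-78)) - 1*(-30229) = (19685 - (17 - 78)/(2*(-78))) - 1*(-30229) = (19685 - (-1)*(-61)/(2*78)) + 30229 = (19685 - 1*61/156) + 30229 = (19685 - 61/156) + 30229 = 3070799/156 + 30229 = 7786523/156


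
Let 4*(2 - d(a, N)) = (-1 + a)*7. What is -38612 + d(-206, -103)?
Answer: -152991/4 ≈ -38248.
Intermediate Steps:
d(a, N) = 15/4 - 7*a/4 (d(a, N) = 2 - (-1 + a)*7/4 = 2 - (-7 + 7*a)/4 = 2 + (7/4 - 7*a/4) = 15/4 - 7*a/4)
-38612 + d(-206, -103) = -38612 + (15/4 - 7/4*(-206)) = -38612 + (15/4 + 721/2) = -38612 + 1457/4 = -152991/4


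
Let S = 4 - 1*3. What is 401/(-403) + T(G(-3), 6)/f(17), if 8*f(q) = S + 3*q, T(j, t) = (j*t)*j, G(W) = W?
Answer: 2947/403 ≈ 7.3127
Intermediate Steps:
S = 1 (S = 4 - 3 = 1)
T(j, t) = t*j²
f(q) = ⅛ + 3*q/8 (f(q) = (1 + 3*q)/8 = ⅛ + 3*q/8)
401/(-403) + T(G(-3), 6)/f(17) = 401/(-403) + (6*(-3)²)/(⅛ + (3/8)*17) = 401*(-1/403) + (6*9)/(⅛ + 51/8) = -401/403 + 54/(13/2) = -401/403 + 54*(2/13) = -401/403 + 108/13 = 2947/403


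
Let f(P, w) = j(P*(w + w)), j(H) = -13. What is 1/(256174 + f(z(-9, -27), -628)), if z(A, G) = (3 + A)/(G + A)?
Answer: 1/256161 ≈ 3.9038e-6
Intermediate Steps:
z(A, G) = (3 + A)/(A + G)
f(P, w) = -13
1/(256174 + f(z(-9, -27), -628)) = 1/(256174 - 13) = 1/256161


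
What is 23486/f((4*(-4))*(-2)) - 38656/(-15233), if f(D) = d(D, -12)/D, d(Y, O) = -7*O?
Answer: 2862909680/319893 ≈ 8949.6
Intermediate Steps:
f(D) = 84/D (f(D) = (-7*(-12))/D = 84/D)
23486/f((4*(-4))*(-2)) - 38656/(-15233) = 23486/((84/(((4*(-4))*(-2))))) - 38656/(-15233) = 23486/((84/((-16*(-2))))) - 38656*(-1/15233) = 23486/((84/32)) + 38656/15233 = 23486/((84*(1/32))) + 38656/15233 = 23486/(21/8) + 38656/15233 = 23486*(8/21) + 38656/15233 = 187888/21 + 38656/15233 = 2862909680/319893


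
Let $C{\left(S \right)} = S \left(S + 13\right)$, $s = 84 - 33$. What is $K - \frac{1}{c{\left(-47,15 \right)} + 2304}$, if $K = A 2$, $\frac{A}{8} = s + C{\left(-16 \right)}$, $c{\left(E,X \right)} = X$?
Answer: $\frac{3673295}{2319} \approx 1584.0$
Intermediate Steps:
$s = 51$
$C{\left(S \right)} = S \left(13 + S\right)$
$A = 792$ ($A = 8 \left(51 - 16 \left(13 - 16\right)\right) = 8 \left(51 - -48\right) = 8 \left(51 + 48\right) = 8 \cdot 99 = 792$)
$K = 1584$ ($K = 792 \cdot 2 = 1584$)
$K - \frac{1}{c{\left(-47,15 \right)} + 2304} = 1584 - \frac{1}{15 + 2304} = 1584 - \frac{1}{2319} = \frac{3673295}{2319}$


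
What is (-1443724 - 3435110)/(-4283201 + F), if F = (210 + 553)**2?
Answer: 2439417/1850516 ≈ 1.3182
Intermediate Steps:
F = 582169 (F = 763**2 = 582169)
(-1443724 - 3435110)/(-4283201 + F) = (-1443724 - 3435110)/(-4283201 + 582169) = -4878834/(-3701032) = -4878834*(-1/3701032) = 2439417/1850516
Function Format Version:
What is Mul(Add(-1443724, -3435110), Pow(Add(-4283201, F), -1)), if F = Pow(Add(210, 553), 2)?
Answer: Rational(2439417, 1850516) ≈ 1.3182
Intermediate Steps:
F = 582169 (F = Pow(763, 2) = 582169)
Mul(Add(-1443724, -3435110), Pow(Add(-4283201, F), -1)) = Mul(Add(-1443724, -3435110), Pow(Add(-4283201, 582169), -1)) = Mul(-4878834, Pow(-3701032, -1)) = Mul(-4878834, Rational(-1, 3701032)) = Rational(2439417, 1850516)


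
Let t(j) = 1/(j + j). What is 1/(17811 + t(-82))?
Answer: 164/2921003 ≈ 5.6145e-5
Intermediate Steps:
t(j) = 1/(2*j)
1/(17811 + t(-82)) = 1/(17811 + (½)/(-82)) = 1/(17811 + (½)*(-1/82)) = 1/(17811 - 1/164) = 1/(2921003/164) = 164/2921003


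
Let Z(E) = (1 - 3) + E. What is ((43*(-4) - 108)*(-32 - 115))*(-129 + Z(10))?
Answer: -4980360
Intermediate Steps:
Z(E) = -2 + E
((43*(-4) - 108)*(-32 - 115))*(-129 + Z(10)) = ((43*(-4) - 108)*(-32 - 115))*(-129 + (-2 + 10)) = ((-172 - 108)*(-147))*(-129 + 8) = -280*(-147)*(-121) = 41160*(-121) = -4980360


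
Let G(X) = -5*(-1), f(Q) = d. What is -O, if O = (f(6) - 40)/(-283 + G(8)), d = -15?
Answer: -55/278 ≈ -0.19784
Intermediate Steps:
f(Q) = -15
G(X) = 5
O = 55/278 (O = (-15 - 40)/(-283 + 5) = -55/(-278) = -55*(-1/278) = 55/278 ≈ 0.19784)
-O = -1*55/278 = -55/278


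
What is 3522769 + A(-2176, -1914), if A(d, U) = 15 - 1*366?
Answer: 3522418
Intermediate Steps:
A(d, U) = -351 (A(d, U) = 15 - 366 = -351)
3522769 + A(-2176, -1914) = 3522769 - 351 = 3522418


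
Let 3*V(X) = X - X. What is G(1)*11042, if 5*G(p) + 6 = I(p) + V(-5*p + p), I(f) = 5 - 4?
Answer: -11042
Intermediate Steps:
V(X) = 0 (V(X) = (X - X)/3 = (1/3)*0 = 0)
I(f) = 1
G(p) = -1 (G(p) = -6/5 + (1 + 0)/5 = -6/5 + (1/5)*1 = -6/5 + 1/5 = -1)
G(1)*11042 = -1*11042 = -11042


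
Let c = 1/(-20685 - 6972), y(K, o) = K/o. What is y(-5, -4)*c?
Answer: -5/110628 ≈ -4.5197e-5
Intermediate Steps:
c = -1/27657 (c = 1/(-27657) = -1/27657 ≈ -3.6157e-5)
y(-5, -4)*c = -5/(-4)*(-1/27657) = -5*(-1/4)*(-1/27657) = (5/4)*(-1/27657) = -5/110628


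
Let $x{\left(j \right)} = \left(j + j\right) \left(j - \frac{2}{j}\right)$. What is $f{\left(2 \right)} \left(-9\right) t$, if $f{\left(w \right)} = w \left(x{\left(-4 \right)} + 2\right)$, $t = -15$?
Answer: $8100$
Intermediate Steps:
$x{\left(j \right)} = 2 j \left(j - \frac{2}{j}\right)$
$f{\left(w \right)} = 30 w$ ($f{\left(w \right)} = w \left(\left(-4 + 2 \left(-4\right)^{2}\right) + 2\right) = w \left(\left(-4 + 2 \cdot 16\right) + 2\right) = w \left(\left(-4 + 32\right) + 2\right) = w \left(28 + 2\right) = w 30 = 30 w$)
$f{\left(2 \right)} \left(-9\right) t = 30 \cdot 2 \left(-9\right) \left(-15\right) = 60 \left(-9\right) \left(-15\right) = \left(-540\right) \left(-15\right) = 8100$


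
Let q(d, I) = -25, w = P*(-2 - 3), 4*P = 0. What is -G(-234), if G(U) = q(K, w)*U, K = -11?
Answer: -5850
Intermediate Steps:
P = 0 (P = (¼)*0 = 0)
w = 0 (w = 0*(-2 - 3) = 0*(-5) = 0)
G(U) = -25*U
-G(-234) = -(-25)*(-234) = -1*5850 = -5850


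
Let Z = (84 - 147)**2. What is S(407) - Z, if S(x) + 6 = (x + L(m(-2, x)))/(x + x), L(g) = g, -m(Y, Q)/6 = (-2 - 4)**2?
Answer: -3235459/814 ≈ -3974.8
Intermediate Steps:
m(Y, Q) = -216 (m(Y, Q) = -6*(-2 - 4)**2 = -6*(-6)**2 = -6*36 = -216)
S(x) = -6 + (-216 + x)/(2*x) (S(x) = -6 + (x - 216)/(x + x) = -6 + (-216 + x)/((2*x)) = -6 + (-216 + x)*(1/(2*x)) = -6 + (-216 + x)/(2*x))
Z = 3969 (Z = (-63)**2 = 3969)
S(407) - Z = (-11/2 - 108/407) - 1*3969 = (-11/2 - 108*1/407) - 3969 = (-11/2 - 108/407) - 3969 = -4693/814 - 3969 = -3235459/814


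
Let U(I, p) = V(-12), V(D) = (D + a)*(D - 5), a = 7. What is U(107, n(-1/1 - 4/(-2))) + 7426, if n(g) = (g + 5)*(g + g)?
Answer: 7511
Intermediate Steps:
V(D) = (-5 + D)*(7 + D) (V(D) = (D + 7)*(D - 5) = (7 + D)*(-5 + D) = (-5 + D)*(7 + D))
n(g) = 2*g*(5 + g) (n(g) = (5 + g)*(2*g) = 2*g*(5 + g))
U(I, p) = 85 (U(I, p) = -35 + (-12)² + 2*(-12) = -35 + 144 - 24 = 85)
U(107, n(-1/1 - 4/(-2))) + 7426 = 85 + 7426 = 7511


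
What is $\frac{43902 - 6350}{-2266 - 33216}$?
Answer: $- \frac{18776}{17741} \approx -1.0583$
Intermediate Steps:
$\frac{43902 - 6350}{-2266 - 33216} = \frac{43902 - 6350}{-35482} = 37552 \left(- \frac{1}{35482}\right) = - \frac{18776}{17741}$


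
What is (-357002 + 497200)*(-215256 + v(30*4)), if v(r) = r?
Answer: -30161636928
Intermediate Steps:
(-357002 + 497200)*(-215256 + v(30*4)) = (-357002 + 497200)*(-215256 + 30*4) = 140198*(-215256 + 120) = 140198*(-215136) = -30161636928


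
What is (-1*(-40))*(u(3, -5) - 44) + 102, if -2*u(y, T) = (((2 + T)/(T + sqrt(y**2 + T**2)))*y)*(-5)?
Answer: -2158 - 100*sqrt(34) ≈ -2741.1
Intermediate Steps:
u(y, T) = 5*y*(2 + T)/(2*(T + sqrt(T**2 + y**2))) (u(y, T) = -((2 + T)/(T + sqrt(y**2 + T**2)))*y*(-5)/2 = -((2 + T)/(T + sqrt(T**2 + y**2)))*y*(-5)/2 = -y*(2 + T)/(T + sqrt(T**2 + y**2))*(-5)/2 = -(-5)*y*(2 + T)/(2*(T + sqrt(T**2 + y**2))) = 5*y*(2 + T)/(2*(T + sqrt(T**2 + y**2))))
(-1*(-40))*(u(3, -5) - 44) + 102 = (-1*(-40))*((5/2)*3*(2 - 5)/(-5 + sqrt((-5)**2 + 3**2)) - 44) + 102 = 40*((5/2)*3*(-3)/(-5 + sqrt(25 + 9)) - 44) + 102 = 40*((5/2)*3*(-3)/(-5 + sqrt(34)) - 44) + 102 = 40*(-45/(2*(-5 + sqrt(34))) - 44) + 102 = 40*(-44 - 45/(2*(-5 + sqrt(34)))) + 102 = (-1760 - 900/(-5 + sqrt(34))) + 102 = -1658 - 900/(-5 + sqrt(34))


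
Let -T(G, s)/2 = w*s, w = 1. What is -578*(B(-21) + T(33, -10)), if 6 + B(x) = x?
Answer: 4046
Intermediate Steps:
B(x) = -6 + x
T(G, s) = -2*s
-578*(B(-21) + T(33, -10)) = -578*((-6 - 21) - 2*(-10)) = -578*(-27 + 20) = -578*(-7) = 4046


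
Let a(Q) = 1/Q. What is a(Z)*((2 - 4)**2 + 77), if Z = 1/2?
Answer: 162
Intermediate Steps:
Z = 1/2 ≈ 0.50000
a(Z)*((2 - 4)**2 + 77) = ((2 - 4)**2 + 77)/(1/2) = 2*((-2)**2 + 77) = 2*(4 + 77) = 2*81 = 162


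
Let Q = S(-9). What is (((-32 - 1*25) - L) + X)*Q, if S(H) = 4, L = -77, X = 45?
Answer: 260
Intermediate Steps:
Q = 4
(((-32 - 1*25) - L) + X)*Q = (((-32 - 1*25) - 1*(-77)) + 45)*4 = (((-32 - 25) + 77) + 45)*4 = ((-57 + 77) + 45)*4 = (20 + 45)*4 = 65*4 = 260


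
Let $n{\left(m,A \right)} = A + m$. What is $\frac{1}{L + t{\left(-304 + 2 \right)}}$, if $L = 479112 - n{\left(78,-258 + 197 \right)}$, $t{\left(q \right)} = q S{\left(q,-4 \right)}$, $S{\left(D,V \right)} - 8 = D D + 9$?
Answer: $- \frac{1}{27069647} \approx -3.6942 \cdot 10^{-8}$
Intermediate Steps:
$S{\left(D,V \right)} = 17 + D^{2}$ ($S{\left(D,V \right)} = 8 + \left(D D + 9\right) = 8 + \left(D^{2} + 9\right) = 8 + \left(9 + D^{2}\right) = 17 + D^{2}$)
$t{\left(q \right)} = q \left(17 + q^{2}\right)$
$L = 479095$ ($L = 479112 - \left(\left(-258 + 197\right) + 78\right) = 479112 - \left(-61 + 78\right) = 479112 - 17 = 479095$)
$\frac{1}{L + t{\left(-304 + 2 \right)}} = \frac{1}{479095 + \left(-304 + 2\right) \left(17 + \left(-304 + 2\right)^{2}\right)} = \frac{1}{479095 - 302 \left(17 + \left(-302\right)^{2}\right)} = \frac{1}{479095 - 302 \left(17 + 91204\right)} = \frac{1}{479095 - 27548742} = \frac{1}{-27069647} = - \frac{1}{27069647}$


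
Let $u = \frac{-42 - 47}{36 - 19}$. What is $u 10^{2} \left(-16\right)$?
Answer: $\frac{142400}{17} \approx 8376.5$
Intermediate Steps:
$u = - \frac{89}{17} \approx -5.2353$
$u 10^{2} \left(-16\right) = - \frac{89 \cdot 10^{2}}{17} \left(-16\right) = \left(- \frac{89}{17}\right) 100 \left(-16\right) = \left(- \frac{8900}{17}\right) \left(-16\right) = \frac{142400}{17}$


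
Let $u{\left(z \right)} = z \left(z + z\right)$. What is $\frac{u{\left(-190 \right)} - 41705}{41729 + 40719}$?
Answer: $\frac{30495}{82448} \approx 0.36987$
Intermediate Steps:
$u{\left(z \right)} = 2 z^{2}$ ($u{\left(z \right)} = z 2 z = 2 z^{2}$)
$\frac{u{\left(-190 \right)} - 41705}{41729 + 40719} = \frac{2 \left(-190\right)^{2} - 41705}{41729 + 40719} = \frac{2 \cdot 36100 - 41705}{82448} = \left(72200 - 41705\right) \frac{1}{82448} = 30495 \cdot \frac{1}{82448} = \frac{30495}{82448}$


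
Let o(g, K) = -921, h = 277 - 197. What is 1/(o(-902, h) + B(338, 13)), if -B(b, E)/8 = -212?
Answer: 1/775 ≈ 0.0012903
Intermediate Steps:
B(b, E) = 1696 (B(b, E) = -8*(-212) = 1696)
h = 80
1/(o(-902, h) + B(338, 13)) = 1/(-921 + 1696) = 1/775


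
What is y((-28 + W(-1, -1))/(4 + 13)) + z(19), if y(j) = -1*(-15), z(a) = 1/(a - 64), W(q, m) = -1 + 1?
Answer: 674/45 ≈ 14.978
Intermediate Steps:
W(q, m) = 0
z(a) = 1/(-64 + a)
y(j) = 15
y((-28 + W(-1, -1))/(4 + 13)) + z(19) = 15 + 1/(-64 + 19) = 15 + 1/(-45) = 15 - 1/45 = 674/45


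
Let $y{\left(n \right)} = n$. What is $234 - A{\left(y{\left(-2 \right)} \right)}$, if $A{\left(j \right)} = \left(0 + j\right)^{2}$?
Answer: $230$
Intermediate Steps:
$A{\left(j \right)} = j^{2}$
$234 - A{\left(y{\left(-2 \right)} \right)} = 234 - \left(-2\right)^{2} = 234 - 4 = 230$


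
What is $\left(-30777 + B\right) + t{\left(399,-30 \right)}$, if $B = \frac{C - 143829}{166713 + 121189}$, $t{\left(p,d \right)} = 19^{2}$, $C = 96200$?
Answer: $- \frac{8756874861}{287902} \approx -30416.0$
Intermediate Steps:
$t{\left(p,d \right)} = 361$
$B = - \frac{47629}{287902}$ ($B = \frac{96200 - 143829}{166713 + 121189} = - \frac{47629}{287902} \approx -0.16543$)
$\left(-30777 + B\right) + t{\left(399,-30 \right)} = \left(-30777 - \frac{47629}{287902}\right) + 361 = - \frac{8860807483}{287902} + 361 = - \frac{8756874861}{287902}$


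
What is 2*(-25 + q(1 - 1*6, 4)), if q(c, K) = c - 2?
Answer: -64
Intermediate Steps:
q(c, K) = -2 + c
2*(-25 + q(1 - 1*6, 4)) = 2*(-25 + (-2 + (1 - 1*6))) = 2*(-25 + (-2 + (1 - 6))) = 2*(-25 + (-2 - 5)) = 2*(-25 - 7) = 2*(-32) = -64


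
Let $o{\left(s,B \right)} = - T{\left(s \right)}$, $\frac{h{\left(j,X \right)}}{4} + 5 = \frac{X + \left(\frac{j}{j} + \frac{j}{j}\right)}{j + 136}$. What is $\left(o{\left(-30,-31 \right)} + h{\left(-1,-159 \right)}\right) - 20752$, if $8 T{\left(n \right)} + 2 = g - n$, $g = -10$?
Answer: $- \frac{11220607}{540} \approx -20779.0$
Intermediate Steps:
$T{\left(n \right)} = - \frac{3}{2} - \frac{n}{8}$ ($T{\left(n \right)} = - \frac{1}{4} + \frac{-10 - n}{8} = - \frac{1}{4} - \left(\frac{5}{4} + \frac{n}{8}\right) = - \frac{3}{2} - \frac{n}{8}$)
$h{\left(j,X \right)} = -20 + \frac{4 \left(2 + X\right)}{136 + j}$ ($h{\left(j,X \right)} = -20 + 4 \frac{X + \left(\frac{j}{j} + \frac{j}{j}\right)}{j + 136} = -20 + 4 \frac{X + \left(1 + 1\right)}{136 + j} = -20 + 4 \frac{X + 2}{136 + j} = -20 + 4 \frac{2 + X}{136 + j} = -20 + \frac{4 \left(2 + X\right)}{136 + j}$)
$o{\left(s,B \right)} = \frac{3}{2} + \frac{s}{8}$ ($o{\left(s,B \right)} = - (- \frac{3}{2} - \frac{s}{8}) = \frac{3}{2} + \frac{s}{8}$)
$\left(o{\left(-30,-31 \right)} + h{\left(-1,-159 \right)}\right) - 20752 = \left(\left(\frac{3}{2} + \frac{1}{8} \left(-30\right)\right) + \frac{4 \left(-678 - 159 - -5\right)}{136 - 1}\right) - 20752 = \left(\left(\frac{3}{2} - \frac{15}{4}\right) + \frac{4 \left(-678 - 159 + 5\right)}{135}\right) - 20752 = \left(- \frac{9}{4} + 4 \cdot \frac{1}{135} \left(-832\right)\right) - 20752 = \left(- \frac{9}{4} - \frac{3328}{135}\right) - 20752 = - \frac{14527}{540} - 20752 = - \frac{11220607}{540}$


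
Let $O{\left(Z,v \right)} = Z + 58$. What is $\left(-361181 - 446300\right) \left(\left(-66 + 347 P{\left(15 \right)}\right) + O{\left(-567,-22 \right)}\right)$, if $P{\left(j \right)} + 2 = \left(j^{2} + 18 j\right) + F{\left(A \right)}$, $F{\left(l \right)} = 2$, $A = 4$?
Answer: $-138232672390$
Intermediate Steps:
$P{\left(j \right)} = j^{2} + 18 j$ ($P{\left(j \right)} = -2 + \left(\left(j^{2} + 18 j\right) + 2\right) = -2 + \left(2 + j^{2} + 18 j\right) = j^{2} + 18 j$)
$O{\left(Z,v \right)} = 58 + Z$
$\left(-361181 - 446300\right) \left(\left(-66 + 347 P{\left(15 \right)}\right) + O{\left(-567,-22 \right)}\right) = \left(-361181 - 446300\right) \left(\left(-66 + 347 \cdot 15 \left(18 + 15\right)\right) + \left(58 - 567\right)\right) = - 807481 \left(\left(-66 + 347 \cdot 15 \cdot 33\right) - 509\right) = - 807481 \left(\left(-66 + 347 \cdot 495\right) - 509\right) = - 807481 \left(\left(-66 + 171765\right) - 509\right) = - 807481 \left(171699 - 509\right) = \left(-807481\right) 171190 = -138232672390$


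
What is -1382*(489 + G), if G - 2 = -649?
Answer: 218356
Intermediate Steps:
G = -647 (G = 2 - 649 = -647)
-1382*(489 + G) = -1382*(489 - 647) = -1382*(-158) = 218356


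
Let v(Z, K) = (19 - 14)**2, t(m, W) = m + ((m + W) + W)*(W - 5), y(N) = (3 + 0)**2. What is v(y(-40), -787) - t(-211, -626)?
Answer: -922917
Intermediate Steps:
y(N) = 9 (y(N) = 3**2 = 9)
t(m, W) = m + (-5 + W)*(m + 2*W) (t(m, W) = m + ((W + m) + W)*(-5 + W) = m + (m + 2*W)*(-5 + W) = m + (-5 + W)*(m + 2*W))
v(Z, K) = 25 (v(Z, K) = 5**2 = 25)
v(y(-40), -787) - t(-211, -626) = 25 - (-10*(-626) - 4*(-211) + 2*(-626)**2 - 626*(-211)) = 25 - (6260 + 844 + 2*391876 + 132086) = 25 - (6260 + 844 + 783752 + 132086) = 25 - 1*922942 = 25 - 922942 = -922917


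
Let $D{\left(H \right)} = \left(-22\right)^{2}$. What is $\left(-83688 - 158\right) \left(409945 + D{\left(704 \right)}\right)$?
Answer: $-34412829934$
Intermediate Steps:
$D{\left(H \right)} = 484$
$\left(-83688 - 158\right) \left(409945 + D{\left(704 \right)}\right) = \left(-83688 - 158\right) \left(409945 + 484\right) = \left(-83846\right) 410429 = -34412829934$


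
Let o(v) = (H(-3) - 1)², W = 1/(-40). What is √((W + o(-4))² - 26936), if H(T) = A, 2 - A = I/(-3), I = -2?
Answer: I*√3490904639/360 ≈ 164.12*I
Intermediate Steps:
W = -1/40 ≈ -0.025000
A = 4/3 (A = 2 - (-2)/(-3) = 2 - (-2)*(-1)/3 = 2 - 1*⅔ = 2 - ⅔ = 4/3 ≈ 1.3333)
H(T) = 4/3
o(v) = ⅑ (o(v) = (4/3 - 1)² = (⅓)² = ⅑)
√((W + o(-4))² - 26936) = √((-1/40 + ⅑)² - 26936) = √((31/360)² - 26936) = √(961/129600 - 26936) = √(-3490904639/129600) = I*√3490904639/360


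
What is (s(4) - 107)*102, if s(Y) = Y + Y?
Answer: -10098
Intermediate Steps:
s(Y) = 2*Y
(s(4) - 107)*102 = (2*4 - 107)*102 = (8 - 107)*102 = -99*102 = -10098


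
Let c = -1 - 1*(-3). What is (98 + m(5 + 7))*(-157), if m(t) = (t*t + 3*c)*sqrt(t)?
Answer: -15386 - 47100*sqrt(3) ≈ -96966.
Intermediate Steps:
c = 2 (c = -1 + 3 = 2)
m(t) = sqrt(t)*(6 + t**2) (m(t) = (t*t + 3*2)*sqrt(t) = (t**2 + 6)*sqrt(t) = (6 + t**2)*sqrt(t) = sqrt(t)*(6 + t**2))
(98 + m(5 + 7))*(-157) = (98 + sqrt(5 + 7)*(6 + (5 + 7)**2))*(-157) = (98 + sqrt(12)*(6 + 12**2))*(-157) = (98 + (2*sqrt(3))*(6 + 144))*(-157) = (98 + (2*sqrt(3))*150)*(-157) = (98 + 300*sqrt(3))*(-157) = -15386 - 47100*sqrt(3)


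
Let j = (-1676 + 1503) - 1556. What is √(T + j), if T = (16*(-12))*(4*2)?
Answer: I*√3265 ≈ 57.14*I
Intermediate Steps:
T = -1536 (T = -192*8 = -1536)
j = -1729 (j = -173 - 1556 = -1729)
√(T + j) = √(-1536 - 1729) = √(-3265) = I*√3265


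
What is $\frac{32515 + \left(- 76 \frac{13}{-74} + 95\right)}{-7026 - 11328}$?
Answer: $- \frac{603532}{339549} \approx -1.7775$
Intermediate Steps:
$\frac{32515 + \left(- 76 \frac{13}{-74} + 95\right)}{-7026 - 11328} = \frac{32515 + \left(- 76 \cdot 13 \left(- \frac{1}{74}\right) + 95\right)}{-18354} = \left(32515 + \left(\left(-76\right) \left(- \frac{13}{74}\right) + 95\right)\right) \left(- \frac{1}{18354}\right) = \left(32515 + \left(\frac{494}{37} + 95\right)\right) \left(- \frac{1}{18354}\right) = \left(32515 + \frac{4009}{37}\right) \left(- \frac{1}{18354}\right) = \frac{1207064}{37} \left(- \frac{1}{18354}\right) = - \frac{603532}{339549}$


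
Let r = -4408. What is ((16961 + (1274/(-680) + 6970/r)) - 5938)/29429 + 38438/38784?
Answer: 36497905360669/26728133513280 ≈ 1.3655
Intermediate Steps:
((16961 + (1274/(-680) + 6970/r)) - 5938)/29429 + 38438/38784 = ((16961 + (1274/(-680) + 6970/(-4408))) - 5938)/29429 + 38438/38784 = ((16961 + (1274*(-1/680) + 6970*(-1/4408))) - 5938)*(1/29429) + 38438*(1/38784) = ((16961 + (-637/340 - 3485/2204)) - 5938)*(1/29429) + 19219/19392 = ((16961 - 161803/46835) - 5938)*(1/29429) + 19219/19392 = (794206632/46835 - 5938)*(1/29429) + 19219/19392 = (516100402/46835)*(1/29429) + 19219/19392 = 516100402/1378307215 + 19219/19392 = 36497905360669/26728133513280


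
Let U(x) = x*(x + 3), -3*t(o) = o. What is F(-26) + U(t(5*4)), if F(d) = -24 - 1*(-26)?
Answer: 238/9 ≈ 26.444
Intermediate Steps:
t(o) = -o/3
U(x) = x*(3 + x)
F(d) = 2 (F(d) = -24 + 26 = 2)
F(-26) + U(t(5*4)) = 2 + (-5*4/3)*(3 - 5*4/3) = 2 + (-⅓*20)*(3 - ⅓*20) = 2 - 20*(3 - 20/3)/3 = 2 - 20/3*(-11/3) = 2 + 220/9 = 238/9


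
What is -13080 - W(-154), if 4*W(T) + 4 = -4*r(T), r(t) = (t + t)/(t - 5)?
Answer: -2079253/159 ≈ -13077.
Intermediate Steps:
r(t) = 2*t/(-5 + t) (r(t) = (2*t)/(-5 + t) = 2*t/(-5 + t))
W(T) = -1 - 2*T/(-5 + T) (W(T) = -1 + (-8*T/(-5 + T))/4 = -1 - 2*T/(-5 + T))
-13080 - W(-154) = -13080 - (5 - 3*(-154))/(-5 - 154) = -13080 - (5 + 462)/(-159) = -13080 - (-1)*467/159 = -13080 - 1*(-467/159) = -13080 + 467/159 = -2079253/159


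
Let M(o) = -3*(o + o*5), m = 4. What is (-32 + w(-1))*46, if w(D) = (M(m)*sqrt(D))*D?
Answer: -1472 + 3312*I ≈ -1472.0 + 3312.0*I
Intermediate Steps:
M(o) = -18*o (M(o) = -3*(o + 5*o) = -18*o)
w(D) = -72*D**(3/2) (w(D) = ((-18*4)*sqrt(D))*D = (-72*sqrt(D))*D = -72*D**(3/2))
(-32 + w(-1))*46 = (-32 - (-72)*I)*46 = (-32 + 72*I)*46 = -1472 + 3312*I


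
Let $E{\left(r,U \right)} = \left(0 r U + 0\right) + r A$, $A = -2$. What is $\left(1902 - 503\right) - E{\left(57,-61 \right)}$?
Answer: $1513$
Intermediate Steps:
$E{\left(r,U \right)} = - 2 r$ ($E{\left(r,U \right)} = \left(0 r U + 0\right) + r \left(-2\right) = \left(0 U + 0\right) - 2 r = \left(0 + 0\right) - 2 r = 0 - 2 r = - 2 r$)
$\left(1902 - 503\right) - E{\left(57,-61 \right)} = \left(1902 - 503\right) - \left(-2\right) 57 = 1399 - -114 = 1399 + 114 = 1513$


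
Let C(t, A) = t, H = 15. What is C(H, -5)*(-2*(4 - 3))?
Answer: -30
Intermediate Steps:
C(H, -5)*(-2*(4 - 3)) = 15*(-2*(4 - 3)) = 15*(-2*1) = 15*(-2) = -30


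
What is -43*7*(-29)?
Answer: 8729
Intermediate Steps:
-43*7*(-29) = -301*(-29) = 8729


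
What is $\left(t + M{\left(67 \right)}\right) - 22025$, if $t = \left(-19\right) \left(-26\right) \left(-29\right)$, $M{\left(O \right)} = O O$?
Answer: $-31862$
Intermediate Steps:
$M{\left(O \right)} = O^{2}$
$t = -14326$ ($t = 494 \left(-29\right) = -14326$)
$\left(t + M{\left(67 \right)}\right) - 22025 = \left(-14326 + 67^{2}\right) - 22025 = \left(-14326 + 4489\right) - 22025 = -9837 - 22025 = -31862$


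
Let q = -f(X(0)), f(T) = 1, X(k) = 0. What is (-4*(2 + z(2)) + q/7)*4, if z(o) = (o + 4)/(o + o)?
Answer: -396/7 ≈ -56.571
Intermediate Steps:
z(o) = (4 + o)/(2*o) (z(o) = (4 + o)/((2*o)) = (4 + o)*(1/(2*o)) = (4 + o)/(2*o))
q = -1 (q = -1*1 = -1)
(-4*(2 + z(2)) + q/7)*4 = (-4*(2 + (½)*(4 + 2)/2) - 1/7)*4 = (-4*(2 + (½)*(½)*6) - 1*⅐)*4 = (-4*(2 + 3/2) - ⅐)*4 = (-4*7/2 - ⅐)*4 = (-14 - ⅐)*4 = -99/7*4 = -396/7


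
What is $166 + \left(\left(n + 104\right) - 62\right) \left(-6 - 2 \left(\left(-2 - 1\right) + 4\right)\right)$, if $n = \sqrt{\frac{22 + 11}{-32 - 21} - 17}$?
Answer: $-170 - \frac{8 i \sqrt{49502}}{53} \approx -170.0 - 33.583 i$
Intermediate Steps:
$n = \frac{i \sqrt{49502}}{53}$ ($n = \sqrt{\frac{33}{-53} - 17} = \sqrt{33 \left(- \frac{1}{53}\right) - 17} = \sqrt{- \frac{33}{53} - 17} = \sqrt{- \frac{934}{53}} = \frac{i \sqrt{49502}}{53} \approx 4.1979 i$)
$166 + \left(\left(n + 104\right) - 62\right) \left(-6 - 2 \left(\left(-2 - 1\right) + 4\right)\right) = 166 + \left(\left(\frac{i \sqrt{49502}}{53} + 104\right) - 62\right) \left(-6 - 2 \left(\left(-2 - 1\right) + 4\right)\right) = 166 + \left(\left(104 + \frac{i \sqrt{49502}}{53}\right) - 62\right) \left(-6 - 2 \left(-3 + 4\right)\right) = 166 + \left(42 + \frac{i \sqrt{49502}}{53}\right) \left(-6 - 2\right) = 166 + \left(42 + \frac{i \sqrt{49502}}{53}\right) \left(-8\right) = 166 - \left(336 + \frac{8 i \sqrt{49502}}{53}\right) = -170 - \frac{8 i \sqrt{49502}}{53}$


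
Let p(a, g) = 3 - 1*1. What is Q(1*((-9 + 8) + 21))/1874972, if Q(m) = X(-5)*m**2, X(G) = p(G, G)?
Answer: 200/468743 ≈ 0.00042667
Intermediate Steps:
p(a, g) = 2 (p(a, g) = 3 - 1 = 2)
X(G) = 2
Q(m) = 2*m**2
Q(1*((-9 + 8) + 21))/1874972 = (2*(1*((-9 + 8) + 21))**2)/1874972 = (2*(1*(-1 + 21))**2)*(1/1874972) = (2*(1*20)**2)*(1/1874972) = (2*20**2)*(1/1874972) = (2*400)*(1/1874972) = 800*(1/1874972) = 200/468743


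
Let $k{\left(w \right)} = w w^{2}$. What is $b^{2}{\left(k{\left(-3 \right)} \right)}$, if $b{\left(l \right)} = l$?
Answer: $729$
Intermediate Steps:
$k{\left(w \right)} = w^{3}$
$b^{2}{\left(k{\left(-3 \right)} \right)} = \left(\left(-3\right)^{3}\right)^{2} = \left(-27\right)^{2} = 729$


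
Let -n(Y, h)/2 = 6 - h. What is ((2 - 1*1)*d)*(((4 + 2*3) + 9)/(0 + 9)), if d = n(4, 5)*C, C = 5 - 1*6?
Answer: 38/9 ≈ 4.2222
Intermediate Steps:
C = -1 (C = 5 - 6 = -1)
n(Y, h) = -12 + 2*h (n(Y, h) = -2*(6 - h) = -12 + 2*h)
d = 2 (d = (-12 + 2*5)*(-1) = (-12 + 10)*(-1) = -2*(-1) = 2)
((2 - 1*1)*d)*(((4 + 2*3) + 9)/(0 + 9)) = ((2 - 1*1)*2)*(((4 + 2*3) + 9)/(0 + 9)) = ((2 - 1)*2)*(((4 + 6) + 9)/9) = (1*2)*((10 + 9)*(⅑)) = 2*(19*(⅑)) = 2*(19/9) = 38/9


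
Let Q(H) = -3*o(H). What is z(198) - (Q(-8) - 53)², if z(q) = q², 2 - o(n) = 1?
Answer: 36068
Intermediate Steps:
o(n) = 1 (o(n) = 2 - 1*1 = 2 - 1 = 1)
Q(H) = -3 (Q(H) = -3*1 = -3)
z(198) - (Q(-8) - 53)² = 198² - (-3 - 53)² = 39204 - 1*(-56)² = 39204 - 1*3136 = 39204 - 3136 = 36068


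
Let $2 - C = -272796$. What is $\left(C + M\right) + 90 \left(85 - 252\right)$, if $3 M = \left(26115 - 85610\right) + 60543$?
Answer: $\frac{774352}{3} \approx 2.5812 \cdot 10^{5}$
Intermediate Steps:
$M = \frac{1048}{3}$ ($M = \frac{\left(26115 - 85610\right) + 60543}{3} = \frac{-59495 + 60543}{3} = \frac{1}{3} \cdot 1048 = \frac{1048}{3} \approx 349.33$)
$C = 272798$ ($C = 2 - -272796 = 2 + 272796 = 272798$)
$\left(C + M\right) + 90 \left(85 - 252\right) = \left(272798 + \frac{1048}{3}\right) + 90 \left(85 - 252\right) = \frac{819442}{3} + 90 \left(-167\right) = \frac{819442}{3} - 15030 = \frac{774352}{3}$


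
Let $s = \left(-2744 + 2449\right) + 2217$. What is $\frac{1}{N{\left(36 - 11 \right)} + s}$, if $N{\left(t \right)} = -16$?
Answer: $\frac{1}{1906} \approx 0.00052466$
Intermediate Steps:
$s = 1922$ ($s = -295 + 2217 = 1922$)
$\frac{1}{N{\left(36 - 11 \right)} + s} = \frac{1}{-16 + 1922} = \frac{1}{1906}$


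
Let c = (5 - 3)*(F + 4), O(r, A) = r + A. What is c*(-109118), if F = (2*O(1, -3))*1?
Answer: 0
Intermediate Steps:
O(r, A) = A + r
F = -4 (F = (2*(-3 + 1))*1 = (2*(-2))*1 = -4*1 = -4)
c = 0 (c = (5 - 3)*(-4 + 4) = 2*0 = 0)
c*(-109118) = 0*(-109118) = 0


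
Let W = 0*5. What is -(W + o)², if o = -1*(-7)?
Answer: -49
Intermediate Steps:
W = 0
o = 7
-(W + o)² = -(0 + 7)² = -1*7² = -1*49 = -49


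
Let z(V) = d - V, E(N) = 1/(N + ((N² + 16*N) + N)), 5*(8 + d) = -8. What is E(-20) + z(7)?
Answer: -663/40 ≈ -16.575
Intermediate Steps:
d = -48/5 (d = -8 + (⅕)*(-8) = -8 - 8/5 = -48/5 ≈ -9.6000)
E(N) = 1/(N² + 18*N) (E(N) = 1/(N + (N² + 17*N)) = 1/(N² + 18*N))
z(V) = -48/5 - V
E(-20) + z(7) = 1/((-20)*(18 - 20)) + (-48/5 - 1*7) = -1/20/(-2) + (-48/5 - 7) = -1/20*(-½) - 83/5 = 1/40 - 83/5 = -663/40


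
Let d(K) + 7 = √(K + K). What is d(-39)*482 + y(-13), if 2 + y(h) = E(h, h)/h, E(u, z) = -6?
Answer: -43882/13 + 482*I*√78 ≈ -3375.5 + 4256.9*I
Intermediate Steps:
y(h) = -2 - 6/h
d(K) = -7 + √2*√K (d(K) = -7 + √(K + K) = -7 + √(2*K) = -7 + √2*√K)
d(-39)*482 + y(-13) = (-7 + √2*√(-39))*482 + (-2 - 6/(-13)) = (-7 + √2*(I*√39))*482 + (-2 - 6*(-1/13)) = (-7 + I*√78)*482 + (-2 + 6/13) = (-3374 + 482*I*√78) - 20/13 = -43882/13 + 482*I*√78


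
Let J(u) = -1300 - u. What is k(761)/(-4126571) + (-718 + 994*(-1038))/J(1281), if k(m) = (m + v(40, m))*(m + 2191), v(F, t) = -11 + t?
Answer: 4249130813558/10650679751 ≈ 398.95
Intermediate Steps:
k(m) = (-11 + 2*m)*(2191 + m) (k(m) = (m + (-11 + m))*(m + 2191) = (-11 + 2*m)*(2191 + m))
k(761)/(-4126571) + (-718 + 994*(-1038))/J(1281) = (-24101 + 2*761**2 + 4371*761)/(-4126571) + (-718 + 994*(-1038))/(-1300 - 1*1281) = (-24101 + 2*579121 + 3326331)*(-1/4126571) + (-718 - 1031772)/(-1300 - 1281) = (-24101 + 1158242 + 3326331)*(-1/4126571) - 1032490/(-2581) = 4460472*(-1/4126571) - 1032490*(-1/2581) = -4460472/4126571 + 1032490/2581 = 4249130813558/10650679751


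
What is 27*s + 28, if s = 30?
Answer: 838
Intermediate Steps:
27*s + 28 = 27*30 + 28 = 810 + 28 = 838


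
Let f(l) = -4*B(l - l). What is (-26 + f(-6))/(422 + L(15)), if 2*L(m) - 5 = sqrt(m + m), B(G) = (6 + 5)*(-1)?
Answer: 10188/240257 - 12*sqrt(30)/240257 ≈ 0.042131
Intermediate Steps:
B(G) = -11 (B(G) = 11*(-1) = -11)
f(l) = 44 (f(l) = -4*(-11) = 44)
L(m) = 5/2 + sqrt(2)*sqrt(m)/2 (L(m) = 5/2 + sqrt(m + m)/2 = 5/2 + sqrt(2*m)/2 = 5/2 + (sqrt(2)*sqrt(m))/2 = 5/2 + sqrt(2)*sqrt(m)/2)
(-26 + f(-6))/(422 + L(15)) = (-26 + 44)/(422 + (5/2 + sqrt(2)*sqrt(15)/2)) = 18/(422 + (5/2 + sqrt(30)/2)) = 18/(849/2 + sqrt(30)/2)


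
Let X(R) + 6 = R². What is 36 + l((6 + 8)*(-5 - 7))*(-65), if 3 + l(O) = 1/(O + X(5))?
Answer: 34484/149 ≈ 231.44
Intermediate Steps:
X(R) = -6 + R²
l(O) = -3 + 1/(19 + O) (l(O) = -3 + 1/(O + (-6 + 5²)) = -3 + 1/(O + (-6 + 25)) = -3 + 1/(O + 19) = -3 + 1/(19 + O))
36 + l((6 + 8)*(-5 - 7))*(-65) = 36 + ((-56 - 3*(6 + 8)*(-5 - 7))/(19 + (6 + 8)*(-5 - 7)))*(-65) = 36 + ((-56 - 42*(-12))/(19 + 14*(-12)))*(-65) = 36 + ((-56 - 3*(-168))/(19 - 168))*(-65) = 36 + ((-56 + 504)/(-149))*(-65) = 36 - 1/149*448*(-65) = 36 - 448/149*(-65) = 36 + 29120/149 = 34484/149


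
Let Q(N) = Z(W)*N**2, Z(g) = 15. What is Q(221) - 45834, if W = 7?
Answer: 686781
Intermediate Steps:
Q(N) = 15*N**2
Q(221) - 45834 = 15*221**2 - 45834 = 15*48841 - 45834 = 732615 - 45834 = 686781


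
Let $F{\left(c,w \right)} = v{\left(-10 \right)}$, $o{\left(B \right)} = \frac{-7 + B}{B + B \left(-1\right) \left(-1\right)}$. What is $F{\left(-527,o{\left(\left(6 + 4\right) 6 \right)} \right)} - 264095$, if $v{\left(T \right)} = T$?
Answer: $-264105$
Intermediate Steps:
$o{\left(B \right)} = \frac{-7 + B}{2 B}$ ($o{\left(B \right)} = \frac{-7 + B}{B + - B \left(-1\right)} = \frac{-7 + B}{B + B} = \frac{-7 + B}{2 B}$)
$F{\left(c,w \right)} = -10$
$F{\left(-527,o{\left(\left(6 + 4\right) 6 \right)} \right)} - 264095 = -10 - 264095 = -264105$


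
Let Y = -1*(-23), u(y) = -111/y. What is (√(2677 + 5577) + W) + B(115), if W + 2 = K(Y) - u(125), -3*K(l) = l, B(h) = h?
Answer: 39833/375 + √8254 ≈ 197.07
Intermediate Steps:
Y = 23
K(l) = -l/3
W = -3292/375 (W = -2 + (-⅓*23 - (-111)/125) = -2 + (-23/3 - (-111)/125) = -2 + (-23/3 - 1*(-111/125)) = -2 + (-23/3 + 111/125) = -2 - 2542/375 = -3292/375 ≈ -8.7787)
(√(2677 + 5577) + W) + B(115) = (√(2677 + 5577) - 3292/375) + 115 = (√8254 - 3292/375) + 115 = (-3292/375 + √8254) + 115 = 39833/375 + √8254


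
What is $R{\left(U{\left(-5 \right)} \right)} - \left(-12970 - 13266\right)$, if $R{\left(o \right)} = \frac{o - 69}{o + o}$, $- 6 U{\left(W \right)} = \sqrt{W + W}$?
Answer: $\frac{52473}{2} - \frac{207 i \sqrt{10}}{10} \approx 26237.0 - 65.459 i$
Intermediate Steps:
$U{\left(W \right)} = - \frac{\sqrt{2} \sqrt{W}}{6}$ ($U{\left(W \right)} = - \frac{\sqrt{W + W}}{6} = - \frac{\sqrt{2 W}}{6} = - \frac{\sqrt{2} \sqrt{W}}{6}$)
$R{\left(o \right)} = \frac{-69 + o}{2 o}$
$R{\left(U{\left(-5 \right)} \right)} - \left(-12970 - 13266\right) = \frac{-69 - \frac{\sqrt{2} \sqrt{-5}}{6}}{2 \left(- \frac{\sqrt{2} \sqrt{-5}}{6}\right)} - \left(-12970 - 13266\right) = \frac{-69 - \frac{\sqrt{2} i \sqrt{5}}{6}}{2 \left(- \frac{\sqrt{2} i \sqrt{5}}{6}\right)} - \left(-12970 - 13266\right) = \frac{-69 - \frac{i \sqrt{10}}{6}}{2 \left(- \frac{i \sqrt{10}}{6}\right)} - -26236 = \frac{\frac{3 i \sqrt{10}}{5} \left(-69 - \frac{i \sqrt{10}}{6}\right)}{2} + 26236 = \frac{3 i \sqrt{10} \left(-69 - \frac{i \sqrt{10}}{6}\right)}{10} + 26236 = 26236 + \frac{3 i \sqrt{10} \left(-69 - \frac{i \sqrt{10}}{6}\right)}{10}$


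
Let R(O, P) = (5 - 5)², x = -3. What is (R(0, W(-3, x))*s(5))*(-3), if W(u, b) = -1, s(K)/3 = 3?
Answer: 0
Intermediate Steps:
s(K) = 9 (s(K) = 3*3 = 9)
R(O, P) = 0 (R(O, P) = 0² = 0)
(R(0, W(-3, x))*s(5))*(-3) = (0*9)*(-3) = 0*(-3) = 0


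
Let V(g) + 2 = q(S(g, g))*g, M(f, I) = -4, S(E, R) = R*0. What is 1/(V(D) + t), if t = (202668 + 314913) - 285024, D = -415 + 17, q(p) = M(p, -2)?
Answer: 1/234147 ≈ 4.2708e-6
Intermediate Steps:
S(E, R) = 0
q(p) = -4
D = -398
V(g) = -2 - 4*g
t = 232557 (t = 517581 - 285024 = 232557)
1/(V(D) + t) = 1/((-2 - 4*(-398)) + 232557) = 1/((-2 + 1592) + 232557) = 1/(1590 + 232557) = 1/234147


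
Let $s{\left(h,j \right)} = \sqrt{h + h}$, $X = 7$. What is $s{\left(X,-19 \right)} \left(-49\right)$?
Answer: $- 49 \sqrt{14} \approx -183.34$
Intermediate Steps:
$s{\left(h,j \right)} = \sqrt{2} \sqrt{h}$ ($s{\left(h,j \right)} = \sqrt{2 h} = \sqrt{2} \sqrt{h}$)
$s{\left(X,-19 \right)} \left(-49\right) = \sqrt{2} \sqrt{7} \left(-49\right) = \sqrt{14} \left(-49\right) = - 49 \sqrt{14}$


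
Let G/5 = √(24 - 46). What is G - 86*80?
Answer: -6880 + 5*I*√22 ≈ -6880.0 + 23.452*I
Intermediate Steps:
G = 5*I*√22 (G = 5*√(24 - 46) = 5*√(-22) = 5*(I*√22) = 5*I*√22 ≈ 23.452*I)
G - 86*80 = 5*I*√22 - 86*80 = 5*I*√22 - 6880 = -6880 + 5*I*√22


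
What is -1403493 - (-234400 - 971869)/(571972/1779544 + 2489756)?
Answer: -1554589334934125503/1107657730809 ≈ -1.4035e+6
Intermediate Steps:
-1403493 - (-234400 - 971869)/(571972/1779544 + 2489756) = -1403493 - (-1206269)/(571972*(1/1779544) + 2489756) = -1403493 - (-1206269)/(142993/444886 + 2489756) = -1403493 - (-1206269)/1107657730809/444886 = -1403493 - (-1206269)*444886/1107657730809 = -1403493 - 1*(-536652190334/1107657730809) = -1403493 + 536652190334/1107657730809 = -1554589334934125503/1107657730809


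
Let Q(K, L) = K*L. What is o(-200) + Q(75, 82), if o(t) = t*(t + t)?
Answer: 86150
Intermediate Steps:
o(t) = 2*t² (o(t) = t*(2*t) = 2*t²)
o(-200) + Q(75, 82) = 2*(-200)² + 75*82 = 2*40000 + 6150 = 80000 + 6150 = 86150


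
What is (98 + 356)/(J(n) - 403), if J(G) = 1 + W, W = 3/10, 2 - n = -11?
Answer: -4540/4017 ≈ -1.1302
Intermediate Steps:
n = 13 (n = 2 - 1*(-11) = 2 + 11 = 13)
W = 3/10 (W = 3*(1/10) = 3/10 ≈ 0.30000)
J(G) = 13/10 (J(G) = 1 + 3/10 = 13/10)
(98 + 356)/(J(n) - 403) = (98 + 356)/(13/10 - 403) = 454/(-4017/10) = 454*(-10/4017) = -4540/4017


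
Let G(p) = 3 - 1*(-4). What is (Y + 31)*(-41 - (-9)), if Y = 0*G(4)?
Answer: -992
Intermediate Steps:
G(p) = 7 (G(p) = 3 + 4 = 7)
Y = 0 (Y = 0*7 = 0)
(Y + 31)*(-41 - (-9)) = (0 + 31)*(-41 - (-9)) = 31*(-41 - 1*(-9)) = 31*(-41 + 9) = 31*(-32) = -992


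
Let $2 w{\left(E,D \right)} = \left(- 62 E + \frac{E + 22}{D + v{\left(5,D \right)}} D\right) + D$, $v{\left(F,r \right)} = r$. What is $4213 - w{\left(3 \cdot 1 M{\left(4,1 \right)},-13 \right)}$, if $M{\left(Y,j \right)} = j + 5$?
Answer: $\frac{9535}{2} \approx 4767.5$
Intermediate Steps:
$M{\left(Y,j \right)} = 5 + j$
$w{\left(E,D \right)} = \frac{11}{2} + \frac{D}{2} - \frac{123 E}{4}$ ($w{\left(E,D \right)} = \frac{\left(- 62 E + \frac{E + 22}{D + D} D\right) + D}{2} = \frac{\left(- 62 E + \frac{22 + E}{2 D} D\right) + D}{2} = \frac{\left(- 62 E + \left(11 + \frac{E}{2}\right)\right) + D}{2} = \frac{\left(11 - \frac{123 E}{2}\right) + D}{2} = \frac{11 + D - \frac{123 E}{2}}{2} = \frac{11}{2} + \frac{D}{2} - \frac{123 E}{4}$)
$4213 - w{\left(3 \cdot 1 M{\left(4,1 \right)},-13 \right)} = 4213 - \left(\frac{11}{2} + \frac{1}{2} \left(-13\right) - \frac{123 \cdot 3 \cdot 1 \left(5 + 1\right)}{4}\right) = 4213 - \left(\frac{11}{2} - \frac{13}{2} - \frac{123 \cdot 3 \cdot 6}{4}\right) = 4213 - \left(\frac{11}{2} - \frac{13}{2} - \frac{1107}{2}\right) = 4213 - - \frac{1109}{2} = 4213 + \frac{1109}{2} = \frac{9535}{2}$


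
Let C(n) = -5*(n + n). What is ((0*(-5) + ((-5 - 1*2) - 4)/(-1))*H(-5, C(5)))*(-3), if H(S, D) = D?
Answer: 1650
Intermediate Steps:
C(n) = -10*n
((0*(-5) + ((-5 - 1*2) - 4)/(-1))*H(-5, C(5)))*(-3) = ((0*(-5) + ((-5 - 1*2) - 4)/(-1))*(-10*5))*(-3) = ((0 + ((-5 - 2) - 4)*(-1))*(-50))*(-3) = ((0 + (-7 - 4)*(-1))*(-50))*(-3) = ((0 - 11*(-1))*(-50))*(-3) = ((0 + 11)*(-50))*(-3) = (11*(-50))*(-3) = -550*(-3) = 1650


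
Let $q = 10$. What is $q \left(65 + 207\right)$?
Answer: $2720$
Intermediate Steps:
$q \left(65 + 207\right) = 10 \left(65 + 207\right) = 10 \cdot 272 = 2720$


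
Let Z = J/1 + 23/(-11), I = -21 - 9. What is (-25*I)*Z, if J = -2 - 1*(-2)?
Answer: -17250/11 ≈ -1568.2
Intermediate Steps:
I = -30
J = 0 (J = -2 + 2 = 0)
Z = -23/11 (Z = 0/1 + 23/(-11) = 0*1 + 23*(-1/11) = 0 - 23/11 = -23/11 ≈ -2.0909)
(-25*I)*Z = -25*(-30)*(-23/11) = 750*(-23/11) = -17250/11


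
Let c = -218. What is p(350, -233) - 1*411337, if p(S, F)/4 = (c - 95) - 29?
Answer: -412705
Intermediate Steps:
p(S, F) = -1368 (p(S, F) = 4*((-218 - 95) - 29) = 4*(-313 - 29) = 4*(-342) = -1368)
p(350, -233) - 1*411337 = -1368 - 1*411337 = -1368 - 411337 = -412705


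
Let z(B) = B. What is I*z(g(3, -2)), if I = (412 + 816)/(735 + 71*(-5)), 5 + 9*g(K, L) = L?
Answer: -2149/855 ≈ -2.5135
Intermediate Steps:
g(K, L) = -5/9 + L/9
I = 307/95 (I = 1228/(735 - 355) = 1228/380 = 1228*(1/380) = 307/95 ≈ 3.2316)
I*z(g(3, -2)) = 307*(-5/9 + (1/9)*(-2))/95 = 307*(-5/9 - 2/9)/95 = (307/95)*(-7/9) = -2149/855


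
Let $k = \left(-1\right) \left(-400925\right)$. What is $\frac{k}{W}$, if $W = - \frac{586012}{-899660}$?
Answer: $\frac{12882006625}{20929} \approx 6.1551 \cdot 10^{5}$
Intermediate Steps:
$W = \frac{146503}{224915}$ ($W = \left(-586012\right) \left(- \frac{1}{899660}\right) = \frac{146503}{224915} \approx 0.65137$)
$k = 400925$
$\frac{k}{W} = \frac{400925}{\frac{146503}{224915}} = 400925 \cdot \frac{224915}{146503} = \frac{12882006625}{20929}$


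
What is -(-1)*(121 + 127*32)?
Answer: 4185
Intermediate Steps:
-(-1)*(121 + 127*32) = -(-1)*(121 + 4064) = -(-1)*4185 = -1*(-4185) = 4185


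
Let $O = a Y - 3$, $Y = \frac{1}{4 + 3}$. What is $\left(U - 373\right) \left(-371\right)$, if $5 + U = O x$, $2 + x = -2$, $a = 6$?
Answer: $137058$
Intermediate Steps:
$Y = \frac{1}{7} \approx 0.14286$
$x = -4$ ($x = -2 - 2 = -4$)
$O = - \frac{15}{7}$ ($O = 6 \cdot \frac{1}{7} - 3 = \frac{6}{7} - 3 = - \frac{15}{7} \approx -2.1429$)
$U = \frac{25}{7}$ ($U = -5 - - \frac{60}{7} = -5 + \frac{60}{7} = \frac{25}{7} \approx 3.5714$)
$\left(U - 373\right) \left(-371\right) = \left(\frac{25}{7} - 373\right) \left(-371\right) = \left(- \frac{2586}{7}\right) \left(-371\right) = 137058$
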